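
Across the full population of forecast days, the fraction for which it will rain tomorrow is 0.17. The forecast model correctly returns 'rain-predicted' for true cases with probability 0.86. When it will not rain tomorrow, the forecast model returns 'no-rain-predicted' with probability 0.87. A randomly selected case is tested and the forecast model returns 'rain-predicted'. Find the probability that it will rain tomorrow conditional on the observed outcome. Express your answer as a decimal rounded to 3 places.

Write H for 'it will rain tomorrow'. Prior odds H:¬H = 0.17/0.83 = 0.20482. For the 'rain-predicted' outcome, the likelihood ratio is 0.86/0.13 = 6.6154.
Posterior odds = 0.20482 × 6.6154 = 1.3550, so P(H|E) = 1.3550/(1+1.3550) = 0.575.

P(H | E) ≈ 0.575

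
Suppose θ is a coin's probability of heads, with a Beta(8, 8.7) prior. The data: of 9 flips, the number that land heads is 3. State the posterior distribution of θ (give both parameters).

The binomial likelihood is conjugate to the Beta prior: with 3 successes and 6 failures, the posterior is Beta(8+3, 8.7+6) = Beta(11, 14.7).

Posterior: Beta(11, 14.7)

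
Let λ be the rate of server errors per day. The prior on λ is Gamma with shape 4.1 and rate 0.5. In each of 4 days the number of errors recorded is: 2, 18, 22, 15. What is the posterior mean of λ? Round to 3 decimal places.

Posterior mean ≈ 13.578

The Poisson likelihood adds the total count to the shape and the number of exposure periods to the rate. Here ∑xᵢ = 57 and n = 4, so shape 4.1→61.1 and rate 0.5→4.5.
Posterior mean = shape/rate = 61.1/4.5 = 13.578.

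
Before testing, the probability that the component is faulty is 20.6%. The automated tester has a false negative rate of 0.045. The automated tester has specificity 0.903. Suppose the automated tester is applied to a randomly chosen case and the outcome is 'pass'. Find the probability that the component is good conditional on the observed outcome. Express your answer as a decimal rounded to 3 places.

P(¬H | E) ≈ 0.987

Let H be the event that the component is faulty. P(H) = 0.206, so P(¬H) = 0.794. With E the 'pass' result, P(E|H) = 0.045 and P(E|¬H) = 0.903.
P(E) = 0.045·0.206 + 0.903·0.794 = 0.0092700 + 0.71698 = 0.72625.
By Bayes' theorem, P(H|E) = 0.0092700 / 0.72625 = 0.013. Hence P(¬H|E) = 1 − 0.013 = 0.987.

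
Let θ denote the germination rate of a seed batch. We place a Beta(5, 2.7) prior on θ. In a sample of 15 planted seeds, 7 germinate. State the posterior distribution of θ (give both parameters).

Observing 7 successes and 8 failures updates Beta(5, 2.7) by adding the success and failure counts to the two shape parameters: α = 5+7 = 12, β = 2.7+8 = 10.7.

Posterior: Beta(12, 10.7)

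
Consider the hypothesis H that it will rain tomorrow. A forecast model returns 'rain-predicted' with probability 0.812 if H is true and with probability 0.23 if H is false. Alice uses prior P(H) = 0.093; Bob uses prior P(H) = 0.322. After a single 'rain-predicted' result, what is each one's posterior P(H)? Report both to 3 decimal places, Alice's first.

P('+'|H) = 0.812, P('+'|¬H) = 0.23.
Alice: numerator 0.812·0.093 = 0.075516; evidence = 0.075516+0.23·0.907 = 0.28413; posterior = 0.266.
Bob: numerator 0.812·0.322 = 0.26146; evidence = 0.26146+0.23·0.678 = 0.41740; posterior = 0.626.

Alice: 0.266; Bob: 0.626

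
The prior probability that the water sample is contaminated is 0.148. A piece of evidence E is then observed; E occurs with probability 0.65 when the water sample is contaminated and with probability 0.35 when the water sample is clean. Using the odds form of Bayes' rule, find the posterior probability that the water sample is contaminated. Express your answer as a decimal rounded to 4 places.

Posterior probability ≈ 0.2439

Prior odds = 0.148/(1−0.148) = 0.17371.
Likelihood ratio for E = 0.65/0.35 = 1.8571.
Posterior odds = prior odds × LR = 0.32260.
Posterior probability = odds/(1+odds) = 0.32260/1.3226 = 0.2439.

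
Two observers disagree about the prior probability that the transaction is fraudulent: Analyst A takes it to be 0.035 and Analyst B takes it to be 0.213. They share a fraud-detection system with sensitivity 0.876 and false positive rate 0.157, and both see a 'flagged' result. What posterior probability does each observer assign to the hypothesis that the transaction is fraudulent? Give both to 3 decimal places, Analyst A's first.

Analyst A: 0.168; Analyst B: 0.602

The likelihood ratio for a 'flagged' result is 0.876/0.157 = 5.5796.
Analyst A: prior odds 0.035/0.965 = 0.036269; posterior odds 0.20237; posterior probability 0.168.
Analyst B: prior odds 0.213/0.787 = 0.27065; posterior odds 1.5101; posterior probability 0.602.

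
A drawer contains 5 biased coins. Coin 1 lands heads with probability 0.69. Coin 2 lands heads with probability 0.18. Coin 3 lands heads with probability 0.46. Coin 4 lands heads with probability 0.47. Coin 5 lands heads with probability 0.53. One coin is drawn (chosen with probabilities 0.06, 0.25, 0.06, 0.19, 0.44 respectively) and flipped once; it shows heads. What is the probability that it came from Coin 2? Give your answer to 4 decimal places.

Posterior probability ≈ 0.1031

P(heads|C1) = 0.69; P(heads|C2) = 0.18; P(heads|C3) = 0.46; P(heads|C4) = 0.47; P(heads|C5) = 0.53.
Prior × likelihood for each source: 0.06·0.69=0.04140, 0.25·0.18=0.04500, 0.06·0.46=0.02760, 0.19·0.47=0.08930, 0.44·0.53=0.2332. Summing gives P(heads) = 0.43650.
P(Coin 2 | heads) = 0.04500 / 0.43650 = 0.1031.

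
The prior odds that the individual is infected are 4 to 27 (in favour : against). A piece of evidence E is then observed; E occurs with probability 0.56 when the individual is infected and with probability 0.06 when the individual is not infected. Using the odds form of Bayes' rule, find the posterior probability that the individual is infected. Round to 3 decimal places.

Prior odds = 4/27 = 0.14815.
Likelihood ratio for E = 0.56/0.06 = 9.3333.
Posterior odds = prior odds × LR = 1.3827.
Posterior probability = odds/(1+odds) = 1.3827/2.3827 = 0.580.

Posterior probability ≈ 0.580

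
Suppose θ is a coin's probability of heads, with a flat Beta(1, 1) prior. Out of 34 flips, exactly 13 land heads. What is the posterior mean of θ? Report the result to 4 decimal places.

Observing 13 successes and 21 failures updates Beta(1, 1) by adding the success and failure counts to the two shape parameters: α = 1+13 = 14, β = 1+21 = 22.
Posterior mean = α/(α+β) = 14/36 = 0.3889.

Posterior mean ≈ 0.3889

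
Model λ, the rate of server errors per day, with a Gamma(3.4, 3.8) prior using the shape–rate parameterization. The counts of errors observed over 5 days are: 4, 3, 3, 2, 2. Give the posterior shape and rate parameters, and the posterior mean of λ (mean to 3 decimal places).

Posterior: Gamma(shape=17.4, rate=8.8); mean ≈ 1.977

The Poisson likelihood adds the total count to the shape and the number of exposure periods to the rate. Here ∑xᵢ = 14 and n = 5, so shape 3.4→17.4 and rate 3.8→8.8.
Posterior mean = shape/rate = 17.4/8.8 = 1.977.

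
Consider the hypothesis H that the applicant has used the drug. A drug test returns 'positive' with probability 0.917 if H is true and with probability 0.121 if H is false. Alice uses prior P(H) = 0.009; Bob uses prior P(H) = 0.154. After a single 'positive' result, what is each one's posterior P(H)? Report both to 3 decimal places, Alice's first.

Alice: 0.064; Bob: 0.580

P('+'|H) = 0.917, P('+'|¬H) = 0.121.
Alice: numerator 0.917·0.009 = 0.0082530; evidence = 0.0082530+0.121·0.991 = 0.12816; posterior = 0.064.
Bob: numerator 0.917·0.154 = 0.14122; evidence = 0.14122+0.121·0.846 = 0.24358; posterior = 0.580.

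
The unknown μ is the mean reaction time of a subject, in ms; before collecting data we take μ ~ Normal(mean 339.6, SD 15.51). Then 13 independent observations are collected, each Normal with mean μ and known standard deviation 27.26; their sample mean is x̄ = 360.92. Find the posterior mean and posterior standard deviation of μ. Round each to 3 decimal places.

Posterior mean ≈ 356.827; posterior SD ≈ 6.796

Prior precision 1/τ₀² = 1/15.51² = 0.00415697; data precision n/σ² = 13/27.26² = 0.0174941.
Posterior precision = 0.00415697 + 0.0174941 = 0.0216511, giving posterior SD = 1/√0.0216511 = 6.796.
Posterior mean = (0.00415697·339.6 + 0.0174941·360.92) / 0.0216511 = 356.827.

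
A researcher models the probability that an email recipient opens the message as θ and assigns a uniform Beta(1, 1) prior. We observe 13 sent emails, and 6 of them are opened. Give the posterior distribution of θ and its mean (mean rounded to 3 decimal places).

Observing 6 successes and 7 failures updates Beta(1, 1) by adding the success and failure counts to the two shape parameters: α = 1+6 = 7, β = 1+7 = 8.
E[θ | data] = 7/(7+8) = 0.467.

Posterior: Beta(7, 8); mean ≈ 0.467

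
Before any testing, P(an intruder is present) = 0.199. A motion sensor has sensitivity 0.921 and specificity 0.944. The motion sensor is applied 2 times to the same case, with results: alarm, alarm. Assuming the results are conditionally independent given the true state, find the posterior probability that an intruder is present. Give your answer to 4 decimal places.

Posterior P(H) ≈ 0.9853

Let H be the event that an intruder is present; start with P(H) = 0.199. P('alarm'|H) = 0.921, P('alarm'|¬H) = 0.056.
Update on result 1 ('alarm'): P(H) ← 0.921·0.1990 / (0.921·0.1990 + 0.056·0.8010) = 0.18328/0.22814 = 0.8034.
Update on result 2 ('alarm'): P(H) ← 0.921·0.8034 / (0.921·0.8034 + 0.056·0.1966) = 0.73991/0.75092 = 0.9853.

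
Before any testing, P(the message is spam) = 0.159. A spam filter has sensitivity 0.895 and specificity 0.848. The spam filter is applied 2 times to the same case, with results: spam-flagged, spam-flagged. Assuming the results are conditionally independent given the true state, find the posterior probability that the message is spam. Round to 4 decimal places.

With H the event that the message is spam, the joint likelihood of the observed sequence is P(data|H) = 0.895·0.895 = 0.80102 and P(data|¬H) = 0.152·0.152 = 0.023104.
Bayes: P(H|data) = 0.159·0.80102 / (0.159·0.80102 + 0.841·0.023104) = 0.12736/0.14679 = 0.8676.

Posterior P(H) ≈ 0.8676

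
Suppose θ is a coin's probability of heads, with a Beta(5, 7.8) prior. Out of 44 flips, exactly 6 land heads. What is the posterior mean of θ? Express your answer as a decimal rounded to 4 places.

The binomial likelihood is conjugate to the Beta prior: with 6 successes and 38 failures, the posterior is Beta(5+6, 7.8+38) = Beta(11, 45.8).
Posterior mean = α/(α+β) = 11/56.8 = 0.1937.

Posterior mean ≈ 0.1937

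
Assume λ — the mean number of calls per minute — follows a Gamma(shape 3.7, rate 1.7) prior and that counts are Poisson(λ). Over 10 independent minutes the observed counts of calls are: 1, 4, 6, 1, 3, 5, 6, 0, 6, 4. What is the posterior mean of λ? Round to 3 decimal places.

The Poisson likelihood adds the total count to the shape and the number of exposure periods to the rate. Here ∑xᵢ = 36 and n = 10, so shape 3.7→39.7 and rate 1.7→11.7.
E[λ | data] = 39.7/11.7 = 3.393.

Posterior mean ≈ 3.393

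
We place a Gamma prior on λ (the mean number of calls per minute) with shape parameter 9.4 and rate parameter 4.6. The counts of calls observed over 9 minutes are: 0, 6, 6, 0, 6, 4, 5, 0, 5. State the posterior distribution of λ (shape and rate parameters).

Total count ∑xᵢ = 32 over n = 9 minutes.
Gamma is conjugate to the Poisson likelihood: posterior is Gamma(shape = 9.4+32 = 41.4, rate = 4.6+9 = 13.6).

Posterior: Gamma(shape=41.4, rate=13.6)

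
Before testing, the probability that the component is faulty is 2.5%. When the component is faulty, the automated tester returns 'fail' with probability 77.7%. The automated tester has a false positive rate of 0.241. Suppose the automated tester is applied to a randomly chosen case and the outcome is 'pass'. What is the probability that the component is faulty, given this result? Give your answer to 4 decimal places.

Let H be the event that the component is faulty. P(H) = 0.025, so P(¬H) = 0.975. With E the 'pass' result, P(E|H) = 0.223 and P(E|¬H) = 0.759.
P(E) = 0.223·0.025 + 0.759·0.975 = 0.0055750 + 0.74003 = 0.74560.
By Bayes' theorem, P(H|E) = 0.0055750 / 0.74560 = 0.0075.

P(H | E) ≈ 0.0075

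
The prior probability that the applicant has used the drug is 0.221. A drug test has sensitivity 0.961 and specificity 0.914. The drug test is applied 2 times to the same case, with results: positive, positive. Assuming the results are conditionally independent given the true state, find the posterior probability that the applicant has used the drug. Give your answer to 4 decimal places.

With H the event that the applicant has used the drug, the joint likelihood of the observed sequence is P(data|H) = 0.961·0.961 = 0.92352 and P(data|¬H) = 0.086·0.086 = 0.0073960.
Bayes: P(H|data) = 0.221·0.92352 / (0.221·0.92352 + 0.779·0.0073960) = 0.20410/0.20986 = 0.9725.

Posterior P(H) ≈ 0.9725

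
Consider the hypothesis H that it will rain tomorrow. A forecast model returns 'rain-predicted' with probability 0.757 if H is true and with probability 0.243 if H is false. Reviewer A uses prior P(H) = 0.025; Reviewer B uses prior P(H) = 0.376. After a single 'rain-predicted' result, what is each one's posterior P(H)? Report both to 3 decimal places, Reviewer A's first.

Reviewer A: 0.074; Reviewer B: 0.652

The likelihood ratio for a 'rain-predicted' result is 0.757/0.243 = 3.1152.
Reviewer A: prior odds 0.025/0.975 = 0.025641; posterior odds 0.079878; posterior probability 0.074.
Reviewer B: prior odds 0.376/0.624 = 0.60256; posterior odds 1.8771; posterior probability 0.652.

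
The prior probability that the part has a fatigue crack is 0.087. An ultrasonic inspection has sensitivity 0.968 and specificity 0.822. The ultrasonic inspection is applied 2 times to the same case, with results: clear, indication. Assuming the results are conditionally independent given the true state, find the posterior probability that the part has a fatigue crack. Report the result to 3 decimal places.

With H the event that the part has a fatigue crack, the joint likelihood of the observed sequence is P(data|H) = 0.032·0.968 = 0.030976 and P(data|¬H) = 0.822·0.178 = 0.14632.
Bayes: P(H|data) = 0.087·0.030976 / (0.087·0.030976 + 0.913·0.14632) = 0.0026949/0.13628 = 0.0198.

Posterior P(H) ≈ 0.020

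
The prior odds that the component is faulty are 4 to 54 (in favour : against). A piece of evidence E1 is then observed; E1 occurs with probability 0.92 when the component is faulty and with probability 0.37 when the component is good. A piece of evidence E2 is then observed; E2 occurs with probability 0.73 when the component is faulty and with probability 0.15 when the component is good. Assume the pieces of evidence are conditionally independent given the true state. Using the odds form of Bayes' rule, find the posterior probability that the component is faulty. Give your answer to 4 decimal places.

Prior odds = 4/54 = 0.074074. In log-odds, ln(0.074074) = -2.6027.
Add log likelihood ratios: ln(2.4865) + ln(4.8667) = 2.4933.
Posterior log-odds = -0.10941, so posterior odds = exp(-0.10941) = 0.89636. Converting, P(H|E) = 0.89636/1.8964 = 0.4727.

Posterior probability ≈ 0.4727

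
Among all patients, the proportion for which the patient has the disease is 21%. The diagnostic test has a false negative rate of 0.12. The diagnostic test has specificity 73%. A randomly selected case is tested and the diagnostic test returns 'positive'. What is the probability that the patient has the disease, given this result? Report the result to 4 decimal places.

Let H be the event that the patient has the disease. P(H) = 0.21, so P(¬H) = 0.79. With E the 'positive' result, P(E|H) = 0.88 and P(E|¬H) = 0.27.
P(E) = 0.88·0.21 + 0.27·0.79 = 0.18480 + 0.21330 = 0.39810.
By Bayes' theorem, P(H|E) = 0.18480 / 0.39810 = 0.4642.

P(H | E) ≈ 0.4642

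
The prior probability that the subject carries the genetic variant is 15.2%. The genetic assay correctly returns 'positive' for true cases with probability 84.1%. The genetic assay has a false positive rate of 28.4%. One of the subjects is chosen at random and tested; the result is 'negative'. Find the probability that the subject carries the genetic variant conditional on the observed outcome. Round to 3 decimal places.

Write H for 'the subject carries the genetic variant'. Prior odds H:¬H = 0.152/0.848 = 0.17925. For the 'negative' outcome, the likelihood ratio is 0.159/0.716 = 0.22207.
Posterior odds = 0.17925 × 0.22207 = 0.039804, so P(H|E) = 0.039804/(1+0.039804) = 0.038.

P(H | E) ≈ 0.038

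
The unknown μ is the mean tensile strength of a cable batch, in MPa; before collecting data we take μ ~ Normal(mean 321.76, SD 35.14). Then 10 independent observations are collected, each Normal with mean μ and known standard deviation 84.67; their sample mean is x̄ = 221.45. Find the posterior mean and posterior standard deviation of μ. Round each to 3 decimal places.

Prior precision 1/τ₀² = 1/35.14² = 0.00080983; data precision n/σ² = 10/84.67² = 0.00139489.
Posterior precision = 0.00080983 + 0.00139489 = 0.00220473, giving posterior SD = 1/√0.00220473 = 21.297.
Posterior mean = (0.00080983·321.76 + 0.00139489·221.45) / 0.00220473 = 258.296.

Posterior mean ≈ 258.296; posterior SD ≈ 21.297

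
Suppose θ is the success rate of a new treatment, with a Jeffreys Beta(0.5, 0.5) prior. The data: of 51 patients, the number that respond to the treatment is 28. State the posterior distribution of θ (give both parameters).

Posterior: Beta(28.5, 23.5)

The binomial likelihood is conjugate to the Beta prior: with 28 successes and 23 failures, the posterior is Beta(0.5+28, 0.5+23) = Beta(28.5, 23.5).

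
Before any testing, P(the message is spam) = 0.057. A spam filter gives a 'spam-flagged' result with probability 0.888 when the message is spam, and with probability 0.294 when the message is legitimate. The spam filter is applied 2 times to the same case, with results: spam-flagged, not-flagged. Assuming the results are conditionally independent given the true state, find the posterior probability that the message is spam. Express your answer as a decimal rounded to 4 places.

With H the event that the message is spam, the joint likelihood of the observed sequence is P(data|H) = 0.888·0.112 = 0.099456 and P(data|¬H) = 0.294·0.706 = 0.20756.
Bayes: P(H|data) = 0.057·0.099456 / (0.057·0.099456 + 0.943·0.20756) = 0.0056690/0.20140 = 0.0281.

Posterior P(H) ≈ 0.0281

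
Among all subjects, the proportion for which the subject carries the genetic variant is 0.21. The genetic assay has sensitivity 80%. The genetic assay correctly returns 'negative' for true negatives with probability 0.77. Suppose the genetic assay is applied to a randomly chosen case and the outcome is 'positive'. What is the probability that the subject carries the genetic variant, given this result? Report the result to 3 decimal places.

P(H | E) ≈ 0.480

Write H for 'the subject carries the genetic variant'. Prior odds H:¬H = 0.21/0.79 = 0.26582. For the 'positive' outcome, the likelihood ratio is 0.8/0.23 = 3.4783.
Posterior odds = 0.26582 × 3.4783 = 0.92460, so P(H|E) = 0.92460/(1+0.92460) = 0.480.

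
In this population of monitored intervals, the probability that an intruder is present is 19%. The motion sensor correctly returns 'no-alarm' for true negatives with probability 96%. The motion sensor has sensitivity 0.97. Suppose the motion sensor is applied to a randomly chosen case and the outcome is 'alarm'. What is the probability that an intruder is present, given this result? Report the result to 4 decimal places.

Let H be the event that an intruder is present. P(H) = 0.19, so P(¬H) = 0.81. With E the 'alarm' result, P(E|H) = 0.97 and P(E|¬H) = 0.04.
P(E) = 0.97·0.19 + 0.04·0.81 = 0.18430 + 0.032400 = 0.21670.
By Bayes' theorem, P(H|E) = 0.18430 / 0.21670 = 0.8505.

P(H | E) ≈ 0.8505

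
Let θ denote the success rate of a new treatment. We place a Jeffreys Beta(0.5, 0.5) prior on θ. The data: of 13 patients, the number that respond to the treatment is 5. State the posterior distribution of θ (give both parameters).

The binomial likelihood is conjugate to the Beta prior: with 5 successes and 8 failures, the posterior is Beta(0.5+5, 0.5+8) = Beta(5.5, 8.5).

Posterior: Beta(5.5, 8.5)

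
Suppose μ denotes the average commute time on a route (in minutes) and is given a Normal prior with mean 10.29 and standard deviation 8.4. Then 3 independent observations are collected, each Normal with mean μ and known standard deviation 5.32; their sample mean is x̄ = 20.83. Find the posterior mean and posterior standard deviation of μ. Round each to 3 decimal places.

Posterior mean ≈ 19.587; posterior SD ≈ 2.885

Prior precision 1/τ₀² = 1/8.4² = 0.0141723; data precision n/σ² = 3/5.32² = 0.105998.
Posterior precision = 0.0141723 + 0.105998 = 0.120170, giving posterior SD = 1/√0.120170 = 2.885.
Posterior mean = (0.0141723·10.29 + 0.105998·20.83) / 0.120170 = 19.587.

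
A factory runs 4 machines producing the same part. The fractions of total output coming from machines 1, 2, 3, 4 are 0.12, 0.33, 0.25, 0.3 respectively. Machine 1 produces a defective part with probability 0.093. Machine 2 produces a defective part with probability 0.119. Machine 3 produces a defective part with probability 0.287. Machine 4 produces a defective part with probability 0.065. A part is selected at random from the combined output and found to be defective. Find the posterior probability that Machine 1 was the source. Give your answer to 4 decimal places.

Posterior probability ≈ 0.0788

Tabulate prior·likelihood by source: [1] prior 0.12, lik 0.093, product 0.01116; [2] prior 0.33, lik 0.119, product 0.03927; [3] prior 0.25, lik 0.287, product 0.07175; [4] prior 0.3, lik 0.065, product 0.01950.
Normalizing constant = 0.14168; the posterior for Machine 1 is its product over the sum, 0.01116/0.14168 = 0.0788.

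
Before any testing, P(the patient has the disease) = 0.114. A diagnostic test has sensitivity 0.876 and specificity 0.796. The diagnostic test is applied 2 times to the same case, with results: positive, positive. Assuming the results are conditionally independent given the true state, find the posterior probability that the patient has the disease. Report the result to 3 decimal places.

With H the event that the patient has the disease, the joint likelihood of the observed sequence is P(data|H) = 0.876·0.876 = 0.76738 and P(data|¬H) = 0.204·0.204 = 0.041616.
Bayes: P(H|data) = 0.114·0.76738 / (0.114·0.76738 + 0.886·0.041616) = 0.087481/0.12435 = 0.7035.

Posterior P(H) ≈ 0.703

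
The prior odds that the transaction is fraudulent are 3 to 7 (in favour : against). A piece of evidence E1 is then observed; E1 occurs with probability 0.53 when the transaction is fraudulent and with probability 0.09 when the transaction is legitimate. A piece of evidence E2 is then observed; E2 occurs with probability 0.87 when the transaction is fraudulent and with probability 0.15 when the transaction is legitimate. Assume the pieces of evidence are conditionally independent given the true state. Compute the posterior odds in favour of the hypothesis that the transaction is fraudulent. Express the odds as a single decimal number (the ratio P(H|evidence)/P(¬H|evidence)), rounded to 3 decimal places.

Prior odds = 3/7 = 0.42857.
Likelihood ratio for E1 = 0.53/0.09 = 5.8889.
Likelihood ratio for E2 = 0.87/0.15 = 5.8000.
Posterior odds = prior odds × LR₁ × LR₂ = 14.638.

Posterior odds ≈ 14.638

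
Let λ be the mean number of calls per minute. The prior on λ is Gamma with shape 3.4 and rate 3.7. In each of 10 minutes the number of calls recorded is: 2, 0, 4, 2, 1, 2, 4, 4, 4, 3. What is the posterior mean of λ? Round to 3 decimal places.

The Poisson likelihood adds the total count to the shape and the number of exposure periods to the rate. Here ∑xᵢ = 26 and n = 10, so shape 3.4→29.4 and rate 3.7→13.7.
E[λ | data] = 29.4/13.7 = 2.146.

Posterior mean ≈ 2.146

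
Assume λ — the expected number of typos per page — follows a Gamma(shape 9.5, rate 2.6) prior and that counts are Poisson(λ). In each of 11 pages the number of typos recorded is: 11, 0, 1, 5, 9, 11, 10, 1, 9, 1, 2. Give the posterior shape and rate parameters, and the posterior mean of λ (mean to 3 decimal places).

Total count ∑xᵢ = 60 over n = 11 pages.
Gamma is conjugate to the Poisson likelihood: posterior is Gamma(shape = 9.5+60 = 69.5, rate = 2.6+11 = 13.6).
E[λ | data] = 69.5/13.6 = 5.110.

Posterior: Gamma(shape=69.5, rate=13.6); mean ≈ 5.110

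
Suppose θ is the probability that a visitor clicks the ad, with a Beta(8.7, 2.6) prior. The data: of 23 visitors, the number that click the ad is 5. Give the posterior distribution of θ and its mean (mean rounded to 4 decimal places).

Observing 5 successes and 18 failures updates Beta(8.7, 2.6) by adding the success and failure counts to the two shape parameters: α = 8.7+5 = 13.7, β = 2.6+18 = 20.6.
Posterior mean = α/(α+β) = 13.7/34.3 = 0.3994.

Posterior: Beta(13.7, 20.6); mean ≈ 0.3994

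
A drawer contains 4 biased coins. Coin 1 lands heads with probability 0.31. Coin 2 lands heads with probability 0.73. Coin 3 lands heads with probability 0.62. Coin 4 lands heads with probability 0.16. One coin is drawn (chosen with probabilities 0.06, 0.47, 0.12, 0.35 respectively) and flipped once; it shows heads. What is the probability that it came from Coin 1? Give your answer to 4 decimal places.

Posterior probability ≈ 0.0378

Tabulate prior·likelihood by source: [1] prior 0.06, lik 0.31, product 0.01860; [2] prior 0.47, lik 0.73, product 0.3431; [3] prior 0.12, lik 0.62, product 0.07440; [4] prior 0.35, lik 0.16, product 0.05600.
Normalizing constant = 0.49210; the posterior for Coin 1 is its product over the sum, 0.01860/0.49210 = 0.0378.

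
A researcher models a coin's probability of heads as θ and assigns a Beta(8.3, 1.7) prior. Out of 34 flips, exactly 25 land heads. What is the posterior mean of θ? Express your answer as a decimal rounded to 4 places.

Posterior mean ≈ 0.7568

The binomial likelihood is conjugate to the Beta prior: with 25 successes and 9 failures, the posterior is Beta(8.3+25, 1.7+9) = Beta(33.3, 10.7).
E[θ | data] = 33.3/(33.3+10.7) = 0.7568.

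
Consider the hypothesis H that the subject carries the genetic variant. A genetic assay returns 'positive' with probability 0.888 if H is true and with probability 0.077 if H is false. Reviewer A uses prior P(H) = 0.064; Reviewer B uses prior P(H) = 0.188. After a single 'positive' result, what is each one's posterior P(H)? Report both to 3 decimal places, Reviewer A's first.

The likelihood ratio for a 'positive' result is 0.888/0.077 = 11.532.
Reviewer A: prior odds 0.064/0.936 = 0.068376; posterior odds 0.78854; posterior probability 0.441.
Reviewer B: prior odds 0.188/0.812 = 0.23153; posterior odds 2.6701; posterior probability 0.728.

Reviewer A: 0.441; Reviewer B: 0.728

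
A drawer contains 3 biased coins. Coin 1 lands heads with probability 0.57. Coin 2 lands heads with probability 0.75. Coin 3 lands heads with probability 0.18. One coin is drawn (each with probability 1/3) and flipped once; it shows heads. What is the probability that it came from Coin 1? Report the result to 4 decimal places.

Tabulate prior·likelihood by source: [1] prior 0.333333, lik 0.57, product 0.1900; [2] prior 0.333333, lik 0.75, product 0.2500; [3] prior 0.333333, lik 0.18, product 0.06000.
Normalizing constant = 0.50000; the posterior for Coin 1 is its product over the sum, 0.1900/0.50000 = 0.3800.

Posterior probability ≈ 0.3800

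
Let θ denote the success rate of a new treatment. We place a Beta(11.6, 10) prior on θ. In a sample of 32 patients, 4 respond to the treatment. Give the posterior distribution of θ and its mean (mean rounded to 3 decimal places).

Posterior: Beta(15.6, 38); mean ≈ 0.291

The binomial likelihood is conjugate to the Beta prior: with 4 successes and 28 failures, the posterior is Beta(11.6+4, 10+28) = Beta(15.6, 38).
Posterior mean = α/(α+β) = 15.6/53.6 = 0.291.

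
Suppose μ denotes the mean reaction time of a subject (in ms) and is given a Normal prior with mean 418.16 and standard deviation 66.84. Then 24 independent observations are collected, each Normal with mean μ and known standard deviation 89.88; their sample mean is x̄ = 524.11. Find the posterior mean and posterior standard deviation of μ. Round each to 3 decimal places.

Posterior mean ≈ 516.687; posterior SD ≈ 17.692

Prior precision 1/τ₀² = 1/66.84² = 0.00022383; data precision n/σ² = 24/89.88² = 0.00297088.
Posterior precision = 0.00022383 + 0.00297088 = 0.00319471, giving posterior SD = 1/√0.00319471 = 17.692.
Posterior mean = (0.00022383·418.16 + 0.00297088·524.11) / 0.00319471 = 516.687.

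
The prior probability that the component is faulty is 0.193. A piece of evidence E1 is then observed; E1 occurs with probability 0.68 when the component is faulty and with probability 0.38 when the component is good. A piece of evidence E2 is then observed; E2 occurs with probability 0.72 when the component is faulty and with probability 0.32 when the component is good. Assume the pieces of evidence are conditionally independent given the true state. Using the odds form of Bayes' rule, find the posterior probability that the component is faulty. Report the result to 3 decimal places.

Posterior probability ≈ 0.491

Prior odds = 0.193/(1−0.193) = 0.23916. In log-odds, ln(0.23916) = -1.4306.
Add log likelihood ratios: ln(1.7895) + ln(2.2500) = 1.3929.
Posterior log-odds = -0.037782, so posterior odds = exp(-0.037782) = 0.96292. Converting, P(H|E) = 0.96292/1.9629 = 0.491.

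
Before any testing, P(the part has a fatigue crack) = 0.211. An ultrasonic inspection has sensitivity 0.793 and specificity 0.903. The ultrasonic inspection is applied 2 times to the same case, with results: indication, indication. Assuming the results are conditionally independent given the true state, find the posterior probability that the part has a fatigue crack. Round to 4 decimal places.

Let H be the event that the part has a fatigue crack; start with P(H) = 0.211. P('indication'|H) = 0.793, P('indication'|¬H) = 0.097.
Update on result 1 ('indication'): P(H) ← 0.793·0.2110 / (0.793·0.2110 + 0.097·0.7890) = 0.16732/0.24386 = 0.6862.
Update on result 2 ('indication'): P(H) ← 0.793·0.6862 / (0.793·0.6862 + 0.097·0.3138) = 0.54412/0.57456 = 0.9470.

Posterior P(H) ≈ 0.9470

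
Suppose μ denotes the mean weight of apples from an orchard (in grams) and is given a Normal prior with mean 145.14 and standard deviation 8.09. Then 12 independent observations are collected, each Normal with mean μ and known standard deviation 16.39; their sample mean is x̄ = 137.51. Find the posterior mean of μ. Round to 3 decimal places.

Posterior mean ≈ 139.455

Prior precision 1/τ₀² = 1/8.09² = 0.0152793; data precision n/σ² = 12/16.39² = 0.0446708.
Posterior precision = 0.0152793 + 0.0446708 = 0.0599500.
Posterior mean = (0.0152793·145.14 + 0.0446708·137.51) / 0.0599500 = 139.455.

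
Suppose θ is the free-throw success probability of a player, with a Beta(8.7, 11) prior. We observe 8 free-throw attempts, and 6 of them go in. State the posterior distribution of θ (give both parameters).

The binomial likelihood is conjugate to the Beta prior: with 6 successes and 2 failures, the posterior is Beta(8.7+6, 11+2) = Beta(14.7, 13).

Posterior: Beta(14.7, 13)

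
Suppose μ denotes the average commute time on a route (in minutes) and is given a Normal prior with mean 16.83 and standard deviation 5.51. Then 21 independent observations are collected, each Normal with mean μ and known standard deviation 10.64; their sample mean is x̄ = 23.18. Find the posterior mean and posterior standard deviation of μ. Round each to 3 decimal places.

Posterior mean ≈ 22.222; posterior SD ≈ 2.140

Prior precision 1/τ₀² = 1/5.51² = 0.0329380; data precision n/σ² = 21/10.64² = 0.185497.
Posterior precision = 0.0329380 + 0.185497 = 0.218435, giving posterior SD = 1/√0.218435 = 2.140.
Posterior mean = (0.0329380·16.83 + 0.185497·23.18) / 0.218435 = 22.222.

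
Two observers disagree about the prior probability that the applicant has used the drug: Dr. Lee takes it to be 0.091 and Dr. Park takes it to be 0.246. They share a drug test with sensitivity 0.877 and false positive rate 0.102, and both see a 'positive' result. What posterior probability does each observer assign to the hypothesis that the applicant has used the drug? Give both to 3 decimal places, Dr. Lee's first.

P('+'|H) = 0.877, P('+'|¬H) = 0.102.
Dr. Lee: numerator 0.877·0.091 = 0.079807; evidence = 0.079807+0.102·0.909 = 0.17252; posterior = 0.463.
Dr. Park: numerator 0.877·0.246 = 0.21574; evidence = 0.21574+0.102·0.754 = 0.29265; posterior = 0.737.

Dr. Lee: 0.463; Dr. Park: 0.737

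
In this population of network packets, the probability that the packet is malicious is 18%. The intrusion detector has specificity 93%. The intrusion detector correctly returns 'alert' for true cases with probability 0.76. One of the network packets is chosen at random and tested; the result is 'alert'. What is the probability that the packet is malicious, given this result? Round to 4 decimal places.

Let H be the event that the packet is malicious. P(H) = 0.18, so P(¬H) = 0.82. With E the 'alert' result, P(E|H) = 0.76 and P(E|¬H) = 0.07.
P(E) = 0.76·0.18 + 0.07·0.82 = 0.13680 + 0.057400 = 0.19420.
By Bayes' theorem, P(H|E) = 0.13680 / 0.19420 = 0.7044.

P(H | E) ≈ 0.7044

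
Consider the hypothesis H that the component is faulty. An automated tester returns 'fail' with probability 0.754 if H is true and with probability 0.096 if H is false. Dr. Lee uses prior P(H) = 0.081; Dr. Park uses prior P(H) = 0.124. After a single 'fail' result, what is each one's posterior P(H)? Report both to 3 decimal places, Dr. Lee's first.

The likelihood ratio for a 'fail' result is 0.754/0.096 = 7.8542.
Dr. Lee: prior odds 0.081/0.919 = 0.088139; posterior odds 0.69226; posterior probability 0.409.
Dr. Park: prior odds 0.124/0.876 = 0.14155; posterior odds 1.1118; posterior probability 0.526.

Dr. Lee: 0.409; Dr. Park: 0.526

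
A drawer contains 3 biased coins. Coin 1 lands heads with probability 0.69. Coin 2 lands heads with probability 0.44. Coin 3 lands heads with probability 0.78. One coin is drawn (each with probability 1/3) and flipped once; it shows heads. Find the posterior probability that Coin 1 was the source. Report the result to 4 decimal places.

Posterior probability ≈ 0.3613

P(heads|C1) = 0.69; P(heads|C2) = 0.44; P(heads|C3) = 0.78.
Prior × likelihood for each source: 0.333333·0.69=0.2300, 0.333333·0.44=0.1467, 0.333333·0.78=0.2600. Summing gives P(heads) = 0.63667.
P(Coin 1 | heads) = 0.2300 / 0.63667 = 0.3613.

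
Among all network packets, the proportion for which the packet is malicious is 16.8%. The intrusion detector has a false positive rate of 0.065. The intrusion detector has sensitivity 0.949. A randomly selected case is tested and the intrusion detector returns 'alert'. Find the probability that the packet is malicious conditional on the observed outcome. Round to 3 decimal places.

Write H for 'the packet is malicious'. Prior odds H:¬H = 0.168/0.832 = 0.20192. For the 'alert' outcome, the likelihood ratio is 0.949/0.065 = 14.600.
Posterior odds = 0.20192 × 14.600 = 2.9481, so P(H|E) = 2.9481/(1+2.9481) = 0.747.

P(H | E) ≈ 0.747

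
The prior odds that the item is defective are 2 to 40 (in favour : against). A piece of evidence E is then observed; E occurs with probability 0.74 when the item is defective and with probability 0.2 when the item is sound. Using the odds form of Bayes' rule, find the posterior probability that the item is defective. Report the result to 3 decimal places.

Posterior probability ≈ 0.156

Prior odds = 2/40 = 0.050000. In log-odds, ln(0.050000) = -2.9957.
Add log likelihood ratio: ln(3.7000) = 1.3083.
Posterior log-odds = -1.6874, so posterior odds = exp(-1.6874) = 0.18500. Converting, P(H|E) = 0.18500/1.1850 = 0.156.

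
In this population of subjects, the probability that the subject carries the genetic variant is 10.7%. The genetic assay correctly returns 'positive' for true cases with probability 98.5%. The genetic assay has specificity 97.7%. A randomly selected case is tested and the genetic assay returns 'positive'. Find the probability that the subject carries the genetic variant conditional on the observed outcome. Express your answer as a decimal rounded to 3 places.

Write H for 'the subject carries the genetic variant'. Prior odds H:¬H = 0.107/0.893 = 0.11982. For the 'positive' outcome, the likelihood ratio is 0.985/0.023 = 42.826.
Posterior odds = 0.11982 × 42.826 = 5.1315, so P(H|E) = 5.1315/(1+5.1315) = 0.837.

P(H | E) ≈ 0.837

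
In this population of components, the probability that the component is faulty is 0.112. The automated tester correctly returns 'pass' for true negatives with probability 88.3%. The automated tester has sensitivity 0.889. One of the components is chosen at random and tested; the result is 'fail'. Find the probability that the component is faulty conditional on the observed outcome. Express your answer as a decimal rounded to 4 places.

Write H for 'the component is faulty'. Prior odds H:¬H = 0.112/0.888 = 0.12613. For the 'fail' outcome, the likelihood ratio is 0.889/0.117 = 7.5983.
Posterior odds = 0.12613 × 7.5983 = 0.95834, so P(H|E) = 0.95834/(1+0.95834) = 0.4894.

P(H | E) ≈ 0.4894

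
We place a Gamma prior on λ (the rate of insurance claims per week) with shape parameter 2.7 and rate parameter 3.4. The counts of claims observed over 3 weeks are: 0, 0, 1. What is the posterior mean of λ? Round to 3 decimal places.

The Poisson likelihood adds the total count to the shape and the number of exposure periods to the rate. Here ∑xᵢ = 1 and n = 3, so shape 2.7→3.7 and rate 3.4→6.4.
Posterior mean = shape/rate = 3.7/6.4 = 0.578.

Posterior mean ≈ 0.578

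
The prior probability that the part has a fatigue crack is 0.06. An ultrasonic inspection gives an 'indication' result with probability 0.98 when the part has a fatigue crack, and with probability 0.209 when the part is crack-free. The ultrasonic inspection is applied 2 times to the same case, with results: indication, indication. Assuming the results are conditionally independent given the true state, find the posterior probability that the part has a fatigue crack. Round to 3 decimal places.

Posterior P(H) ≈ 0.584

With H the event that the part has a fatigue crack, the joint likelihood of the observed sequence is P(data|H) = 0.98·0.98 = 0.96040 and P(data|¬H) = 0.209·0.209 = 0.043681.
Bayes: P(H|data) = 0.06·0.96040 / (0.06·0.96040 + 0.94·0.043681) = 0.057624/0.098684 = 0.5839.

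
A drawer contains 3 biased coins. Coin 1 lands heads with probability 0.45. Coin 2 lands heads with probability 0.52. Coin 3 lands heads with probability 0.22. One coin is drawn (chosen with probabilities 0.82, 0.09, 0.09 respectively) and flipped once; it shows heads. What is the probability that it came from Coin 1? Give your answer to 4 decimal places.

Posterior probability ≈ 0.8471

Tabulate prior·likelihood by source: [1] prior 0.82, lik 0.45, product 0.3690; [2] prior 0.09, lik 0.52, product 0.04680; [3] prior 0.09, lik 0.22, product 0.01980.
Normalizing constant = 0.43560; the posterior for Coin 1 is its product over the sum, 0.3690/0.43560 = 0.8471.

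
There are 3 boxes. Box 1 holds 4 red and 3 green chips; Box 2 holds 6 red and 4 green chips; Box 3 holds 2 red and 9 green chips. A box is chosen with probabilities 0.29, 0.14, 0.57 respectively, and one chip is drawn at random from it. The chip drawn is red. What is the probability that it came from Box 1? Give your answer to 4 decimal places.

Posterior probability ≈ 0.4690

Tabulate prior·likelihood by source: [1] prior 0.29, lik 0.5714, product 0.1657; [2] prior 0.14, lik 0.6, product 0.08400; [3] prior 0.57, lik 0.1818, product 0.1036.
Normalizing constant = 0.35335; the posterior for Box 1 is its product over the sum, 0.1657/0.35335 = 0.4690.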